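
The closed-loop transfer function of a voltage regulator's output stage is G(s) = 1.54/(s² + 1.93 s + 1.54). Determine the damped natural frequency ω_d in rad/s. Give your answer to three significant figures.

ω_d ≈ 0.780 rad/s

Comparing the denominator to s² + 2ζω_n s + ω_n²: ω_n = √1.54 = 1.24 rad/s, and 2ζω_n = 1.93 so ζ = 1.93/(2·1.24) = 0.778.
ω_d = ω_n√(1−ζ²) = 0.780 rad/s.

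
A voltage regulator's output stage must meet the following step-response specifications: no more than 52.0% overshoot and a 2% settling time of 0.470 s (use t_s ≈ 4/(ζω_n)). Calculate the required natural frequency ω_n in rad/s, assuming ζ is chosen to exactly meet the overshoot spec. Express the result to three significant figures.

ω_n ≈ 41.8 rad/s

From %OS = 100·exp(−πζ/√(1−ζ²)), invert to get ζ = −ln(OS)/√(π² + ln²(OS)) with OS = 0.520.
−ln 0.520 = 0.6539, so ζ = 0.6539/√(π² + 0.4276) = 0.204.
Then ω_n = 4/(ζ t_s) = 4/(0.204 × 0.470) = 41.8 rad/s.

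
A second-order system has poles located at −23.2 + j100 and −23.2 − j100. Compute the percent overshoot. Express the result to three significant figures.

The poles are at −σ ± jω_d with σ = 23.2 and ω_d = 100, so ω_n = √(σ²+ω_d²) = 103 rad/s and ζ = σ/ω_n = 0.226.
%OS = 100·exp(−πζ/√(1−ζ²)) = 48.2%.

%OS ≈ 48.2%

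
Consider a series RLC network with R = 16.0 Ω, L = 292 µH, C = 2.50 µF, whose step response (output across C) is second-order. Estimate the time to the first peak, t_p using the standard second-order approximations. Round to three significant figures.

t_p ≈ 0.000126 s

For a series RLC circuit (capacitor voltage as output), ω_n = 1/√(LC) = 1/√(292 µH · 2.50 µF) = 37000 rad/s.
ζ = (R/2)·√(C/L) = (16.0/2)·√(2.50 µF/292 µH) = 0.740.
ω_d = ω_n√(1−ζ²) = 24900 rad/s. t_p = π/ω_d = 0.000126 s.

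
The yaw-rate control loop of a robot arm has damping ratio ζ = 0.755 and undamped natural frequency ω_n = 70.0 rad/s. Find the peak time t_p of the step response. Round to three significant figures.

t_p ≈ 0.0684 s

The damped frequency is ω_d = ω_n√(1−ζ²) = 70.0·√(1−0.570) = 45.9 rad/s.
Peak time t_p = π/ω_d = π/45.9 = 0.0684 s.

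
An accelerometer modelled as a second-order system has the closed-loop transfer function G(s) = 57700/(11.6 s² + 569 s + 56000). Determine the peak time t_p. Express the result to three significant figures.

Dividing through by 11.6: denominator becomes s² + 49.05 s + 4828.
So ω_n = √4828 = 69.5 rad/s and ζ = 49.05/(2·69.5) = 0.353.
The damped frequency ω_d = ω_n√(1−ζ²) = 65.0 rad/s. t_p = π/ω_d = 0.0483 s.

t_p ≈ 0.0483 s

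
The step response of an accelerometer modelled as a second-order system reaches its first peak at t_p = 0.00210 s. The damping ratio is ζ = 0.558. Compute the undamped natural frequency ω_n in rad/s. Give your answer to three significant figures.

Peak time t_p = π/ω_d, so ω_d = π/t_p = π/0.00210 = 1500 rad/s.
ω_n = ω_d/√(1−ζ²) = 1500/√0.689 = 1800 rad/s.

ω_n ≈ 1800 rad/s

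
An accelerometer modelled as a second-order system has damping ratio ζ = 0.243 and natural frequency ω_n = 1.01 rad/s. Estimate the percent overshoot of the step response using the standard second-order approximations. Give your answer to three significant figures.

%OS ≈ 45.5%

For an underdamped second-order system, %OS = 100·exp(−πζ/√(1−ζ²)).
πζ/√(1−ζ²) = π·0.243/√(1−0.0590) = 0.7870, so %OS = 100·e^(−0.7870) = 45.5%.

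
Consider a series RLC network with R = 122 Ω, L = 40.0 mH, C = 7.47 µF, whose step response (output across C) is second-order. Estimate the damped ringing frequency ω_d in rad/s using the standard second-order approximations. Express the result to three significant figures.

For a series RLC circuit (capacitor voltage as output), ω_n = 1/√(LC) = 1/√(40.0 mH · 7.47 µF) = 1830 rad/s.
ζ = (R/2)·√(C/L) = (122/2)·√(7.47 µF/40.0 mH) = 0.834.
The damped frequency ω_d = ω_n√(1−ζ²) = 1010 rad/s.

ω_d ≈ 1010 rad/s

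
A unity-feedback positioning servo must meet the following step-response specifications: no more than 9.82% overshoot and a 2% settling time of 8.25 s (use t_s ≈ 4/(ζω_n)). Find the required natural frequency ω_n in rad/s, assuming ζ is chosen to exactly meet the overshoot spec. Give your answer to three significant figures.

From %OS = 100·exp(−πζ/√(1−ζ²)), invert to get ζ = −ln(OS)/√(π² + ln²(OS)) with OS = 0.0982.
−ln 0.0982 = 2.321, so ζ = 2.321/√(π² + 5.386) = 0.594.
Then ω_n = 4/(ζ t_s) = 4/(0.594 × 8.25) = 0.816 rad/s.

ω_n ≈ 0.816 rad/s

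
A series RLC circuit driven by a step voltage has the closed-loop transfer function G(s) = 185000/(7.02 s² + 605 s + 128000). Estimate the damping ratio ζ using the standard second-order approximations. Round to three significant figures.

Dividing through by 7.02: denominator becomes s² + 86.18 s + 18230.
So ω_n = √18230 = 135 rad/s and ζ = 86.18/(2·135) = 0.319.

ζ ≈ 0.319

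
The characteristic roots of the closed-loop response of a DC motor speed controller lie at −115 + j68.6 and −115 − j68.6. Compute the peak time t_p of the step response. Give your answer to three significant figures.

t_p = π/ω_d with ω_d = 68.6 (the imaginary part), so t_p = 0.0458 s.

t_p ≈ 0.0458 s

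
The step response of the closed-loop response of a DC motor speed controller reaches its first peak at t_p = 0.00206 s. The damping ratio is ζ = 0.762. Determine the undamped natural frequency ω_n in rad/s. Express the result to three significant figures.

ω_n ≈ 2360 rad/s

Peak time t_p = π/ω_d, so ω_d = π/t_p = π/0.00206 = 1530 rad/s.
ω_n = ω_d/√(1−ζ²) = 1530/√0.419 = 2360 rad/s.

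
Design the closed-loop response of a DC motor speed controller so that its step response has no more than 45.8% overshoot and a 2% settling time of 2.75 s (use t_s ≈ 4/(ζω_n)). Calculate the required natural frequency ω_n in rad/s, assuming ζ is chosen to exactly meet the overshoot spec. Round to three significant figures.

From %OS = 100·exp(−πζ/√(1−ζ²)), invert to get ζ = −ln(OS)/√(π² + ln²(OS)) with OS = 0.458.
−ln 0.458 = 0.7809, so ζ = 0.7809/√(π² + 0.6098) = 0.241.
Then ω_n = 4/(ζ t_s) = 4/(0.241 × 2.75) = 6.03 rad/s.

ω_n ≈ 6.03 rad/s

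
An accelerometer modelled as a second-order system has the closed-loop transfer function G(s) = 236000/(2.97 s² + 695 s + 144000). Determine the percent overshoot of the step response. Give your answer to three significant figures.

Dividing through by 2.97: denominator becomes s² + 234.0 s + 48480.
So ω_n = √48480 = 220 rad/s and ζ = 234.0/(2·220) = 0.531.
Overshoot: exp(−π·0.531/√(1−0.531²)) = 0.139, i.e. 13.9%.

%OS ≈ 13.9%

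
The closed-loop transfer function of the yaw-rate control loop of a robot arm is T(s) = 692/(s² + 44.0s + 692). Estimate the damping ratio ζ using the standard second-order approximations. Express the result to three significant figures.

Matching coefficients with s² + 2ζω_n s + ω_n² gives ω_n² = 692 ⇒ ω_n = 26.3 rad/s, and ζ = 44.0/(2ω_n) = 0.836.

ζ ≈ 0.836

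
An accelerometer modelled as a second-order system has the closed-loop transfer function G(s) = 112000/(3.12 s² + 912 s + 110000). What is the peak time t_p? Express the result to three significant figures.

t_p ≈ 0.0267 s

Dividing through by 3.12: denominator becomes s² + 292.3 s + 35260.
So ω_n = √35260 = 188 rad/s and ζ = 292.3/(2·188) = 0.778.
The damped frequency ω_d = ω_n√(1−ζ²) = 118 rad/s. t_p = π/ω_d = 0.0267 s.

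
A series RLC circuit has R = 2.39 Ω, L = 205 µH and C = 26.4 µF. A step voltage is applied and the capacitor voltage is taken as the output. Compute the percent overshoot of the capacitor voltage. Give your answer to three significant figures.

For a series RLC circuit (capacitor voltage as output), ω_n = 1/√(LC) = 1/√(205 µH · 26.4 µF) = 13600 rad/s.
ζ = (R/2)·√(C/L) = (2.39/2)·√(26.4 µF/205 µH) = 0.429.
Overshoot: exp(−π·0.429/√(1−0.429²)) = 0.225, i.e. 22.5%.

%OS ≈ 22.5%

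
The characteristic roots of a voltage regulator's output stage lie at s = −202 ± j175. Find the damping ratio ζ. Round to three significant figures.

|pole| = ω_n = √(202² + 175²) = 267 rad/s; ζ = cos θ = σ/ω_n = 0.756.

ζ ≈ 0.756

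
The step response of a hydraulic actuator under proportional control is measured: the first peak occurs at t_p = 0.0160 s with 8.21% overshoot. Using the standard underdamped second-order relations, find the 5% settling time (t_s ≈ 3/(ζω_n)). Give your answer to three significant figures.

From the overshoot, ζ = −ln(OS)/√(π²+ln²(OS)) = 0.623.
t_p = π/ω_d ⇒ ω_d = 196 rad/s; then ω_n = ω_d/√(1−ζ²) = 251 rad/s.
t_s ≈ 3/(ζω_n) = 3/(0.623·251) = 0.0192 s.

t_s ≈ 0.0192 s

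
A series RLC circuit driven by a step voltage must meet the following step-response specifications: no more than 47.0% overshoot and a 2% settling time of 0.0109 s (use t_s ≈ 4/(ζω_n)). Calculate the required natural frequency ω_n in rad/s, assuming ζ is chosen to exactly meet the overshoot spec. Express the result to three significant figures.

ζ = −ln(OS)/√(π² + (ln OS)²). With OS = 0.470, ln OS = −0.7550 and ζ = 0.7550/3.231 = 0.234.
From t_s ≈ 4/(ζω_n): ω_n = 4/(ζ·t_s) = 4/(0.234·0.0109) = 1570 rad/s.

ω_n ≈ 1570 rad/s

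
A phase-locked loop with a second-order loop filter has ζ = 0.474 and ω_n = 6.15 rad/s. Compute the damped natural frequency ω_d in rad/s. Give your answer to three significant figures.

ω_d = ω_n√(1−ζ²) = 6.15·√0.775 = 5.42 rad/s.

ω_d ≈ 5.42 rad/s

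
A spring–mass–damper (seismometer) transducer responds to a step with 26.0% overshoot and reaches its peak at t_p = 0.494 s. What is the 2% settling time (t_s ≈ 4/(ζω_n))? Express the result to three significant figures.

The overshoot fixes ζ = −ln(OS)/√(π²+ln²(OS)) = 0.394.
From t_p = π/ω_d, ω_d = π/0.494 = 6.36 rad/s, so ω_n = ω_d/√(1−ζ²) = 6.92 rad/s.
t_s ≈ 4/(ζω_n) = 4/(0.394·6.92) = 1.47 s.

t_s ≈ 1.47 s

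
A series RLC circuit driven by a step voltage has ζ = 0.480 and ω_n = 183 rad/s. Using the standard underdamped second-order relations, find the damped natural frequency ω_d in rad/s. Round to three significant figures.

ω_d ≈ 161 rad/s

ω_d = ω_n√(1−ζ²) = 183·√0.770 = 161 rad/s.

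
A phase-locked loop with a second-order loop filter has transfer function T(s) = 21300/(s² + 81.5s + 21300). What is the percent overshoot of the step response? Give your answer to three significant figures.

ω_n = √21300 = 146 rad/s; ζ = 81.5/(2·146) = 0.279.
%OS = 100·exp(−πζ/√(1−ζ²)) = 40.1%.

%OS ≈ 40.1%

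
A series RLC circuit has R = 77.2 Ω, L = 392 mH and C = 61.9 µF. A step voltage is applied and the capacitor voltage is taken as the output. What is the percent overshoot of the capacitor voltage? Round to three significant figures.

For a series RLC circuit (capacitor voltage as output), ω_n = 1/√(LC) = 1/√(392 mH · 61.9 µF) = 203 rad/s.
ζ = (R/2)·√(C/L) = (77.2/2)·√(61.9 µF/392 mH) = 0.485.
%OS = 100·exp(−πζ/√(1−ζ²)) = 17.5%.

%OS ≈ 17.5%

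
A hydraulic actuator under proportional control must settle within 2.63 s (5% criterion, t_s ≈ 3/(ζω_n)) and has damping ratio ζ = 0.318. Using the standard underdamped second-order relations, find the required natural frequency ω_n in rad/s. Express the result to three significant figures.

ω_n ≈ 3.59 rad/s

Rearranging t_s ≈ 3/(ζω_n) gives ω_n = 3/(ζ·t_s) = 3/(0.318 × 2.63) = 3.59 rad/s.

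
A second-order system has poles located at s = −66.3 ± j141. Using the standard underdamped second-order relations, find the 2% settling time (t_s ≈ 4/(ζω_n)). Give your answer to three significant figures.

For poles at −σ ± jω_d, ζω_n = σ = 66.3, so t_s ≈ 4/σ = 0.0603 s.

t_s ≈ 0.0603 s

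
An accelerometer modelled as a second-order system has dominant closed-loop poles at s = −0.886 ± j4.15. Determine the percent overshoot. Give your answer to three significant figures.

With σ = 0.886, ω_d = 4.15: ω_n = √(σ²+ω_d²) = 4.24 rad/s, ζ = σ/ω_n = 0.209.
Overshoot: exp(−π·0.209/√(1−0.209²)) = 0.511, i.e. 51.1%.

%OS ≈ 51.1%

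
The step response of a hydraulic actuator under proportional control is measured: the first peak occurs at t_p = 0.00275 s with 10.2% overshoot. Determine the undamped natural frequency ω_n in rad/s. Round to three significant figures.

ζ from %OS: ζ = |ln 0.102|/√(π²+ln²0.102) = 0.588.
t_p = π/ω_d ⇒ ω_d = 1140 rad/s; then ω_n = ω_d/√(1−ζ²) = 1410 rad/s.

ω_n ≈ 1410 rad/s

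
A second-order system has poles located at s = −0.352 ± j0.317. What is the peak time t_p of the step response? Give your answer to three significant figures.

t_p = π/ω_d with ω_d = 0.317 (the imaginary part), so t_p = 9.91 s.

t_p ≈ 9.91 s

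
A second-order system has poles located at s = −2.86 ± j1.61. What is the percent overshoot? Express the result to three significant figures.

With σ = 2.86, ω_d = 1.61: ω_n = √(σ²+ω_d²) = 3.28 rad/s, ζ = σ/ω_n = 0.871.
%OS = 100 e^{−πζ/√(1−ζ²)} with ζ = 0.871 gives 0.377%.

%OS ≈ 0.377%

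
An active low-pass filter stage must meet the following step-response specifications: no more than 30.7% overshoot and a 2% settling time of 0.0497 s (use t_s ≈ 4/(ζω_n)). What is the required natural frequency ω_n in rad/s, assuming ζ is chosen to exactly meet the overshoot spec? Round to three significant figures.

ω_n ≈ 229 rad/s

ζ = −ln(OS)/√(π² + (ln OS)²). With OS = 0.307, ln OS = −1.181 and ζ = 1.181/3.356 = 0.352.
Then ω_n = 4/(ζ t_s) = 4/(0.352 × 0.0497) = 229 rad/s.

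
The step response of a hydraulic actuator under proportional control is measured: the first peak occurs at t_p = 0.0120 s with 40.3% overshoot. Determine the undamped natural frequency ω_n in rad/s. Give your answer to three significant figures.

From the overshoot, ζ = −ln(OS)/√(π²+ln²(OS)) = 0.278.
t_p = π/ω_d ⇒ ω_d = 262 rad/s; then ω_n = ω_d/√(1−ζ²) = 273 rad/s.

ω_n ≈ 273 rad/s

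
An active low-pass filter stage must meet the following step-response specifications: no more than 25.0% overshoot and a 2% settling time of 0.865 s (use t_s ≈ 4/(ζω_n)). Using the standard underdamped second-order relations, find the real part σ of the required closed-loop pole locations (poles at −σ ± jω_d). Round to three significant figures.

σ ≈ 4.62

The settling-time spec alone fixes σ = ζω_n = 4/t_s = 4/0.865 = 4.62.
(Overshoot then fixes ζ = 0.404 and hence ω_d = σ·√(1−ζ²)/ζ = 10.5 rad/s.)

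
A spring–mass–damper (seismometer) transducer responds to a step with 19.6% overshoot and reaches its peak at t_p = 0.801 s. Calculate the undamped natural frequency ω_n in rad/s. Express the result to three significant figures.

ω_n ≈ 4.42 rad/s

The overshoot fixes ζ = −ln(OS)/√(π²+ln²(OS)) = 0.460.
t_p = π/ω_d ⇒ ω_d = 3.92 rad/s; then ω_n = ω_d/√(1−ζ²) = 4.42 rad/s.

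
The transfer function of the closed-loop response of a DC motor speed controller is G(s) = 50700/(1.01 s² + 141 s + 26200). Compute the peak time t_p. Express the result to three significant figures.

t_p ≈ 0.0216 s

Dividing through by 1.01: denominator becomes s² + 139.6 s + 25940.
So ω_n = √25940 = 161 rad/s and ζ = 139.6/(2·161) = 0.433.
ω_d = 161·√(1 − 0.433²) = 145 rad/s. t_p = π/ω_d = 0.0216 s.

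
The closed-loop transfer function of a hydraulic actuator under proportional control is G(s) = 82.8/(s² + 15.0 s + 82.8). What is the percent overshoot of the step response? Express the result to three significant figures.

Comparing the denominator to s² + 2ζω_n s + ω_n²: ω_n = √82.8 = 9.10 rad/s, and 2ζω_n = 15.0 so ζ = 15.0/(2·9.10) = 0.824.
Overshoot: exp(−π·0.824/√(1−0.824²)) = 0.0103, i.e. 1.03%.

%OS ≈ 1.03%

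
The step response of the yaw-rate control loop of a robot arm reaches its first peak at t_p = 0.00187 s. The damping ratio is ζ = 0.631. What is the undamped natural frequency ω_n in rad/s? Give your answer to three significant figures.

ω_n ≈ 2170 rad/s

Peak time t_p = π/ω_d, so ω_d = π/t_p = π/0.00187 = 1680 rad/s.
ω_n = ω_d/√(1−ζ²) = 1680/√0.602 = 2170 rad/s.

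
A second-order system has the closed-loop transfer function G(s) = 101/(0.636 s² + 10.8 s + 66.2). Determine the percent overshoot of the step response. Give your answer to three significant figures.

Dividing through by 0.636: denominator becomes s² + 16.98 s + 104.1.
So ω_n = √104.1 = 10.2 rad/s and ζ = 16.98/(2·10.2) = 0.832.
%OS = 100·exp(−πζ/√(1−ζ²)) = 0.896%.

%OS ≈ 0.896%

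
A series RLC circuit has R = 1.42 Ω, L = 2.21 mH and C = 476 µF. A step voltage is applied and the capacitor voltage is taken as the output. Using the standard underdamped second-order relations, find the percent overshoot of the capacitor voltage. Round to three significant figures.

For a series RLC circuit (capacitor voltage as output), ω_n = 1/√(LC) = 1/√(2.21 mH · 476 µF) = 975 rad/s.
ζ = (R/2)·√(C/L) = (1.42/2)·√(476 µF/2.21 mH) = 0.330.
%OS = 100·exp(−πζ/√(1−ζ²)) = 33.4%.

%OS ≈ 33.4%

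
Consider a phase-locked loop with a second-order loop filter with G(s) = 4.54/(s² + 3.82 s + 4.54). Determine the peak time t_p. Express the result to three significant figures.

t_p ≈ 3.33 s

Matching coefficients with s² + 2ζω_n s + ω_n² gives ω_n² = 4.54 ⇒ ω_n = 2.13 rad/s, and ζ = 3.82/(2ω_n) = 0.896.
ω_d = ω_n√(1−ζ²) = 0.944 rad/s. Then t_p = π/ω_d = 3.33 s.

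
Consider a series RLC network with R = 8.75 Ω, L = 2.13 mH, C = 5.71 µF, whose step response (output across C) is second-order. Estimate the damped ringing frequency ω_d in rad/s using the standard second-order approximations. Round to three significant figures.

ω_d ≈ 8830 rad/s

For a series RLC circuit (capacitor voltage as output), ω_n = 1/√(LC) = 1/√(2.13 mH · 5.71 µF) = 9070 rad/s.
ζ = (R/2)·√(C/L) = (8.75/2)·√(5.71 µF/2.13 mH) = 0.227.
ω_d = 9070·√(1 − 0.227²) = 8830 rad/s.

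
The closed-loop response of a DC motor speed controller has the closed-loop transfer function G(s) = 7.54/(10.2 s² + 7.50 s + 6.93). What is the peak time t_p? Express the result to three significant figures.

t_p ≈ 4.26 s

Dividing through by 10.2: denominator becomes s² + 0.7353 s + 0.6794.
So ω_n = √0.6794 = 0.824 rad/s and ζ = 0.7353/(2·0.824) = 0.446.
ω_d = ω_n√(1−ζ²) = 0.738 rad/s. t_p = π/ω_d = 4.26 s.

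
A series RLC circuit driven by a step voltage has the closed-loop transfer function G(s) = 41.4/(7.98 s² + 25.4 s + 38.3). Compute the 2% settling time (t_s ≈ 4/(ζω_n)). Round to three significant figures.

t_s ≈ 2.51 s

Dividing through by 7.98: denominator becomes s² + 3.183 s + 4.799.
So ω_n = √4.799 = 2.19 rad/s and ζ = 3.183/(2·2.19) = 0.726.
t_s ≈ 4/(ζω_n) = 2.51 s.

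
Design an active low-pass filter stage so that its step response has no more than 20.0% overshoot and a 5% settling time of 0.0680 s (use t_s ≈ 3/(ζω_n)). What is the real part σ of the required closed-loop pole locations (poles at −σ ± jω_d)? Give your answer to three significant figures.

σ ≈ 44.1

The settling-time spec alone fixes σ = ζω_n = 3/t_s = 3/0.0680 = 44.1.
(Overshoot then fixes ζ = 0.456 and hence ω_d = σ·√(1−ζ²)/ζ = 86.1 rad/s.)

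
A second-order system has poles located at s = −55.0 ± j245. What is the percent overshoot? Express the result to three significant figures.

%OS ≈ 49.4%

The poles are at −σ ± jω_d with σ = 55.0 and ω_d = 245, so ω_n = √(σ²+ω_d²) = 251 rad/s and ζ = σ/ω_n = 0.219.
Overshoot: exp(−π·0.219/√(1−0.219²)) = 0.494, i.e. 49.4%.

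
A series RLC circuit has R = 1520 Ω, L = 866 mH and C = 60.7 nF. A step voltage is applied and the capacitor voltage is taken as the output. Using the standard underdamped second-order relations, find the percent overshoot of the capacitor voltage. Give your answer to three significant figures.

For a series RLC circuit (capacitor voltage as output), ω_n = 1/√(LC) = 1/√(866 mH · 60.7 nF) = 4360 rad/s.
ζ = (R/2)·√(C/L) = (1520/2)·√(60.7 nF/866 mH) = 0.201.
%OS = 100 e^{−πζ/√(1−ζ²)} with ζ = 0.201 gives 52.4%.

%OS ≈ 52.4%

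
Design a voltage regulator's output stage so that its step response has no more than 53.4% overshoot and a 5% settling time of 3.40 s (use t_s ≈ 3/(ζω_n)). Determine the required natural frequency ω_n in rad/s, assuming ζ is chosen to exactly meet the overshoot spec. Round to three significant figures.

ω_n ≈ 4.51 rad/s

From %OS = 100·exp(−πζ/√(1−ζ²)), invert to get ζ = −ln(OS)/√(π² + ln²(OS)) with OS = 0.534.
−ln 0.534 = 0.6274, so ζ = 0.6274/√(π² + 0.3936) = 0.196.
From t_s ≈ 3/(ζω_n): ω_n = 3/(ζ·t_s) = 3/(0.196·3.40) = 4.51 rad/s.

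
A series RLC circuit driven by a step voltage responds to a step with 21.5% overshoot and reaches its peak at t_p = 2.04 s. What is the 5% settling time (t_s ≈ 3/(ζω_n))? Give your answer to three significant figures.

The overshoot fixes ζ = −ln(OS)/√(π²+ln²(OS)) = 0.439.
From t_p = π/ω_d, ω_d = π/2.04 = 1.54 rad/s, so ω_n = ω_d/√(1−ζ²) = 1.71 rad/s.
t_s ≈ 3/(ζω_n) = 3/(0.439·1.71) = 3.98 s.

t_s ≈ 3.98 s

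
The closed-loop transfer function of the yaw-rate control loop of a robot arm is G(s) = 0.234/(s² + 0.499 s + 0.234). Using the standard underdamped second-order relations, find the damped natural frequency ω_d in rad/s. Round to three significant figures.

ω_d ≈ 0.414 rad/s

Matching coefficients with s² + 2ζω_n s + ω_n² gives ω_n² = 0.234 ⇒ ω_n = 0.484 rad/s, and ζ = 0.499/(2ω_n) = 0.516.
ω_d = ω_n√(1−ζ²) = 0.414 rad/s.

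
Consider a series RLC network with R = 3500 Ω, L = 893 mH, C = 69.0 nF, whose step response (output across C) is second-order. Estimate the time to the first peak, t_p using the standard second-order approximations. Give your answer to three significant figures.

For a series RLC circuit (capacitor voltage as output), ω_n = 1/√(LC) = 1/√(893 mH · 69.0 nF) = 4030 rad/s.
ζ = (R/2)·√(C/L) = (3500/2)·√(69.0 nF/893 mH) = 0.486.
ω_d = 4030·√(1 − 0.486²) = 3520 rad/s. t_p = π/ω_d = 0.000893 s.

t_p ≈ 0.000893 s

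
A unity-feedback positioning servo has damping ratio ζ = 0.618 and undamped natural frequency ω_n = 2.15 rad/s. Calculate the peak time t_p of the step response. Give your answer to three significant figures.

The damped frequency is ω_d = ω_n√(1−ζ²) = 2.15·√(1−0.382) = 1.69 rad/s.
Peak time t_p = π/ω_d = π/1.69 = 1.86 s.

t_p ≈ 1.86 s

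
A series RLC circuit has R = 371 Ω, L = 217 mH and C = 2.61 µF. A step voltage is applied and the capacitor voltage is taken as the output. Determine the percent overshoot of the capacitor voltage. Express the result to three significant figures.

For a series RLC circuit (capacitor voltage as output), ω_n = 1/√(LC) = 1/√(217 mH · 2.61 µF) = 1330 rad/s.
ζ = (R/2)·√(C/L) = (371/2)·√(2.61 µF/217 mH) = 0.643.
%OS = 100 e^{−πζ/√(1−ζ²)} with ζ = 0.643 gives 7.14%.

%OS ≈ 7.14%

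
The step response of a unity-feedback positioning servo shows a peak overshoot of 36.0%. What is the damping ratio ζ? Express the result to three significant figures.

From %OS = 100·exp(−πζ/√(1−ζ²)), invert to get ζ = −ln(OS)/√(π² + ln²(OS)) with OS = 0.360.
−ln 0.360 = 1.022, so ζ = 1.022/√(π² + 1.044) = 0.309.

ζ ≈ 0.309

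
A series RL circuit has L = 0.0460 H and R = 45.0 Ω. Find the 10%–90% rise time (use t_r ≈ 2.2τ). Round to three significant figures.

t_r ≈ 0.00225 s

τ = L/R = 0.0460/45.0 = 0.00102 s.
t_r ≈ 2.2τ = 0.00225 s.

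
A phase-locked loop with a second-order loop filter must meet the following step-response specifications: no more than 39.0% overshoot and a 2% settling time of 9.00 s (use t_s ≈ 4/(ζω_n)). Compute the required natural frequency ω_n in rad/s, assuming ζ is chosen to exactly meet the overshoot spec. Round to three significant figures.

Inverting the overshoot relation: ζ = |ln 0.390|/√(π² + ln²0.390) = 0.287.
From t_s ≈ 4/(ζω_n): ω_n = 4/(ζ·t_s) = 4/(0.287·9.00) = 1.55 rad/s.

ω_n ≈ 1.55 rad/s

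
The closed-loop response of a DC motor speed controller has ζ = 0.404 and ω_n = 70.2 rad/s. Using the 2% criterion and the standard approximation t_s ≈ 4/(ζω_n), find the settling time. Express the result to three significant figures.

t_s ≈ 4/(ζω_n) = 4/(0.404 × 70.2) = 0.141 s.

t_s ≈ 0.141 s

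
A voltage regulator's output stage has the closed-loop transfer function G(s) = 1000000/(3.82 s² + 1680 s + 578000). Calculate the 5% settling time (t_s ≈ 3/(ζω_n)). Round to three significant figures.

t_s ≈ 0.0136 s

Dividing through by 3.82: denominator becomes s² + 439.8 s + 151300.
So ω_n = √151300 = 389 rad/s and ζ = 439.8/(2·389) = 0.565.
t_s ≈ 3/(ζω_n) = 0.0136 s.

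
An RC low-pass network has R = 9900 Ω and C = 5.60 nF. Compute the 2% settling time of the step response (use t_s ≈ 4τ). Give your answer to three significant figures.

t_s ≈ 0.000222 s

τ = RC = 9900 × 5.60 nF = 0.0000554 s.
t_s ≈ 4τ = 0.000222 s.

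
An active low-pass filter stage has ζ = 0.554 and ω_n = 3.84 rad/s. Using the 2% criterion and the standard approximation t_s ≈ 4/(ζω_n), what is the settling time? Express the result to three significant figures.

t_s ≈ 4/(ζω_n) = 4/(0.554 × 3.84) = 1.88 s.

t_s ≈ 1.88 s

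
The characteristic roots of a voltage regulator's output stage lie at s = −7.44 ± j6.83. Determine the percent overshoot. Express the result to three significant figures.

With σ = 7.44, ω_d = 6.83: ω_n = √(σ²+ω_d²) = 10.1 rad/s, ζ = σ/ω_n = 0.737.
%OS = 100 e^{−πζ/√(1−ζ²)} with ζ = 0.737 gives 3.26%.

%OS ≈ 3.26%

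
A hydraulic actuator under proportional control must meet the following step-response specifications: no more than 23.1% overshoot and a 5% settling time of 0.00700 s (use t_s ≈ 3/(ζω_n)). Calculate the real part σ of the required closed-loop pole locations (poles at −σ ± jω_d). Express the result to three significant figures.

σ ≈ 429

The settling-time spec alone fixes σ = ζω_n = 3/t_s = 3/0.00700 = 429.
(Overshoot then fixes ζ = 0.423 and hence ω_d = σ·√(1−ζ²)/ζ = 919 rad/s.)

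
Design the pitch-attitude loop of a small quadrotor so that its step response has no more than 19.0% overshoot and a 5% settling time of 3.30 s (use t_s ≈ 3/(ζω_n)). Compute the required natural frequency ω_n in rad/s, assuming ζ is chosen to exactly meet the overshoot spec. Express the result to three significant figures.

From %OS = 100·exp(−πζ/√(1−ζ²)), invert to get ζ = −ln(OS)/√(π² + ln²(OS)) with OS = 0.190.
−ln 0.190 = 1.661, so ζ = 1.661/√(π² + 2.758) = 0.467.
From t_s ≈ 3/(ζω_n): ω_n = 3/(ζ·t_s) = 3/(0.467·3.30) = 1.95 rad/s.

ω_n ≈ 1.95 rad/s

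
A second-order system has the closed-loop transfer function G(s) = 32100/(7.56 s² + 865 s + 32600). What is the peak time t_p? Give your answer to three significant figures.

Dividing through by 7.56: denominator becomes s² + 114.4 s + 4312.
So ω_n = √4312 = 65.7 rad/s and ζ = 114.4/(2·65.7) = 0.871.
The damped frequency ω_d = ω_n√(1−ζ²) = 32.2 rad/s. t_p = π/ω_d = 0.0974 s.

t_p ≈ 0.0974 s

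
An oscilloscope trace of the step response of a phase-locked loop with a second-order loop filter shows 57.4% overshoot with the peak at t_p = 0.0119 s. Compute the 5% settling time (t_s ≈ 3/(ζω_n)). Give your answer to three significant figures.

From the overshoot, ζ = −ln(OS)/√(π²+ln²(OS)) = 0.174.
From t_p = π/ω_d, ω_d = π/0.0119 = 264 rad/s, so ω_n = ω_d/√(1−ζ²) = 268 rad/s.
t_s ≈ 3/(ζω_n) = 3/(0.174·268) = 0.0643 s.

t_s ≈ 0.0643 s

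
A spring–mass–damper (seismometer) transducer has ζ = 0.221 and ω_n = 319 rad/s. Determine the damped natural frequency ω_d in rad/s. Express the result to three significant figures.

ω_d ≈ 311 rad/s

ω_d = ω_n√(1−ζ²) = 319·√0.951 = 311 rad/s.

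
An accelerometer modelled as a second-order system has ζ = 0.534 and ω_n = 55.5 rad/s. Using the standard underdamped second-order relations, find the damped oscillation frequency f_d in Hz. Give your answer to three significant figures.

ω_d = ω_n√(1−ζ²) = 55.5·√0.715 = 46.9 rad/s.
f_d = ω_d/(2π) = 7.47 Hz.

f_d ≈ 7.47 Hz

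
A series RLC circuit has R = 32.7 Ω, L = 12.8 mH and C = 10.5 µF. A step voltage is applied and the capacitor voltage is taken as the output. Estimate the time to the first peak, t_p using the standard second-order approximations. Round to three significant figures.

For a series RLC circuit (capacitor voltage as output), ω_n = 1/√(LC) = 1/√(12.8 mH · 10.5 µF) = 2730 rad/s.
ζ = (R/2)·√(C/L) = (32.7/2)·√(10.5 µF/12.8 mH) = 0.468.
ω_d = ω_n√(1−ζ²) = 2410 rad/s. t_p = π/ω_d = 0.00130 s.

t_p ≈ 0.00130 s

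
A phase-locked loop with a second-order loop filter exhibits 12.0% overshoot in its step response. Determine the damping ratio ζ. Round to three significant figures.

ζ = −ln(OS)/√(π² + (ln OS)²). With OS = 0.120, ln OS = −2.120 and ζ = 2.120/3.790 = 0.559.

ζ ≈ 0.559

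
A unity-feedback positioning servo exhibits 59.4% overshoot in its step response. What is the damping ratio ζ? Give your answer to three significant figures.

ζ ≈ 0.164

ζ = −ln(OS)/√(π² + (ln OS)²). With OS = 0.594, ln OS = −0.5209 and ζ = 0.5209/3.184 = 0.164.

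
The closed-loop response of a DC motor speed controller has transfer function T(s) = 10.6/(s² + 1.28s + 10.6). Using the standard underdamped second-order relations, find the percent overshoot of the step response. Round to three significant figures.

%OS ≈ 53.3%

Comparing the denominator to s² + 2ζω_n s + ω_n²: ω_n = √10.6 = 3.26 rad/s, and 2ζω_n = 1.28 so ζ = 1.28/(2·3.26) = 0.197.
Overshoot: exp(−π·0.197/√(1−0.197²)) = 0.533, i.e. 53.3%.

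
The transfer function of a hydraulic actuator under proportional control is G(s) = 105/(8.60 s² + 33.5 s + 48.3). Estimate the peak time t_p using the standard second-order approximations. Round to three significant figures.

t_p ≈ 2.33 s

Dividing through by 8.60: denominator becomes s² + 3.895 s + 5.616.
So ω_n = √5.616 = 2.37 rad/s and ζ = 3.895/(2·2.37) = 0.822.
The damped frequency ω_d = ω_n√(1−ζ²) = 1.35 rad/s. t_p = π/ω_d = 2.33 s.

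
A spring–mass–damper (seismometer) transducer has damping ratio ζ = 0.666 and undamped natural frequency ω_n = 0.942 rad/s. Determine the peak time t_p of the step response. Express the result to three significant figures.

The damped frequency is ω_d = ω_n√(1−ζ²) = 0.942·√(1−0.444) = 0.703 rad/s.
Peak time t_p = π/ω_d = π/0.703 = 4.47 s.

t_p ≈ 4.47 s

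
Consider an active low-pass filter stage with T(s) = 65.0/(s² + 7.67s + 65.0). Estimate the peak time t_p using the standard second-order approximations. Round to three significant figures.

ω_n = √65.0 = 8.06 rad/s; ζ = 7.67/(2·8.06) = 0.476.
ω_d = ω_n√(1−ζ²) = 7.09 rad/s. Then t_p = π/ω_d = 0.443 s.

t_p ≈ 0.443 s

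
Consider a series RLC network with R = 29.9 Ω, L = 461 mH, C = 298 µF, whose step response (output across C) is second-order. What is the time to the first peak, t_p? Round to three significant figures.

For a series RLC circuit (capacitor voltage as output), ω_n = 1/√(LC) = 1/√(461 mH · 298 µF) = 85.3 rad/s.
ζ = (R/2)·√(C/L) = (29.9/2)·√(298 µF/461 mH) = 0.380.
The damped frequency ω_d = ω_n√(1−ζ²) = 78.9 rad/s. t_p = π/ω_d = 0.0398 s.

t_p ≈ 0.0398 s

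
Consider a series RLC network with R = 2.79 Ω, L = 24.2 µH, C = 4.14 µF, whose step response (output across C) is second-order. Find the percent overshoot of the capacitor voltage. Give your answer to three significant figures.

For a series RLC circuit (capacitor voltage as output), ω_n = 1/√(LC) = 1/√(24.2 µH · 4.14 µF) = 99900 rad/s.
ζ = (R/2)·√(C/L) = (2.79/2)·√(4.14 µF/24.2 µH) = 0.577.
%OS = 100 e^{−πζ/√(1−ζ²)} with ζ = 0.577 gives 10.9%.

%OS ≈ 10.9%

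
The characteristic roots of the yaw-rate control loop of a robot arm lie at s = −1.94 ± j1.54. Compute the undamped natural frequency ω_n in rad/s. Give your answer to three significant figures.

With σ = 1.94, ω_d = 1.54: ω_n = √(σ²+ω_d²) = 2.48 rad/s, ζ = σ/ω_n = 0.783.

ω_n ≈ 2.48 rad/s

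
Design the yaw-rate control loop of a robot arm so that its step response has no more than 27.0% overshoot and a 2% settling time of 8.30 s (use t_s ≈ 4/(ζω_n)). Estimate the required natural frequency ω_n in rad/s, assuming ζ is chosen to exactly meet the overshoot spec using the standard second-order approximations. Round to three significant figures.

ω_n ≈ 1.25 rad/s

From %OS = 100·exp(−πζ/√(1−ζ²)), invert to get ζ = −ln(OS)/√(π² + ln²(OS)) with OS = 0.270.
−ln 0.270 = 1.309, so ζ = 1.309/√(π² + 1.714) = 0.385.
From t_s ≈ 4/(ζω_n): ω_n = 4/(ζ·t_s) = 4/(0.385·8.30) = 1.25 rad/s.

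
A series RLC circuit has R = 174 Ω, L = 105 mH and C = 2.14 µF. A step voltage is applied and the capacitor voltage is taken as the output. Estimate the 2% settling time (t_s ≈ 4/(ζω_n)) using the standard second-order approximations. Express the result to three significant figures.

t_s ≈ 0.00483 s

For a series RLC circuit (capacitor voltage as output), ω_n = 1/√(LC) = 1/√(105 mH · 2.14 µF) = 2110 rad/s.
ζ = (R/2)·√(C/L) = (174/2)·√(2.14 µF/105 mH) = 0.393.
t_s ≈ 4/(ζω_n) = 0.00483 s.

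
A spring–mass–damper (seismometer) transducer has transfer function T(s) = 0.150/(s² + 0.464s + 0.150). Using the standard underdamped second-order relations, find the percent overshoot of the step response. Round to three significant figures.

Comparing the denominator to s² + 2ζω_n s + ω_n²: ω_n = √0.150 = 0.387 rad/s, and 2ζω_n = 0.464 so ζ = 0.464/(2·0.387) = 0.599.
%OS = 100 e^{−πζ/√(1−ζ²)} with ζ = 0.599 gives 9.54%.

%OS ≈ 9.54%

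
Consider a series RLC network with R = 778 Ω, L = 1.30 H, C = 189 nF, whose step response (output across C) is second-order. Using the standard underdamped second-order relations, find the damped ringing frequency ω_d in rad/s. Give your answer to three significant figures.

ω_d ≈ 2000 rad/s

For a series RLC circuit (capacitor voltage as output), ω_n = 1/√(LC) = 1/√(1.30 H · 189 nF) = 2020 rad/s.
ζ = (R/2)·√(C/L) = (778/2)·√(189 nF/1.30 H) = 0.148.
ω_d = 2020·√(1 − 0.148²) = 2000 rad/s.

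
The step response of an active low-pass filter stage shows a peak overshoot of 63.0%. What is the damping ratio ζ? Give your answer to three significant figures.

ζ = −ln(OS)/√(π² + (ln OS)²). With OS = 0.630, ln OS = −0.4620 and ζ = 0.4620/3.175 = 0.146.

ζ ≈ 0.146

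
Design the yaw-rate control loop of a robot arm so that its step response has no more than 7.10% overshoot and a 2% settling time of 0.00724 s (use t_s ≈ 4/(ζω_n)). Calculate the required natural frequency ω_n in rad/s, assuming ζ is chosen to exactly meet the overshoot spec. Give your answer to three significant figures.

From %OS = 100·exp(−πζ/√(1−ζ²)), invert to get ζ = −ln(OS)/√(π² + ln²(OS)) with OS = 0.0710.
−ln 0.0710 = 2.645, so ζ = 2.645/√(π² + 6.996) = 0.644.
Then ω_n = 4/(ζ t_s) = 4/(0.644 × 0.00724) = 858 rad/s.

ω_n ≈ 858 rad/s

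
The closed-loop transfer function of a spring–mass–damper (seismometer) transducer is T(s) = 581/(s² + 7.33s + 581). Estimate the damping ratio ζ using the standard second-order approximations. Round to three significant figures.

Matching coefficients with s² + 2ζω_n s + ω_n² gives ω_n² = 581 ⇒ ω_n = 24.1 rad/s, and ζ = 7.33/(2ω_n) = 0.152.

ζ ≈ 0.152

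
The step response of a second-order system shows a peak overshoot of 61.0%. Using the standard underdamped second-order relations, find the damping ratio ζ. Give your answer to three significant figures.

Inverting the overshoot relation: ζ = |ln 0.610|/√(π² + ln²0.610) = 0.155.

ζ ≈ 0.155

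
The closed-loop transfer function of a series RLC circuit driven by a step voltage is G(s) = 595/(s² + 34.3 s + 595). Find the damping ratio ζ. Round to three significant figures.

Matching coefficients with s² + 2ζω_n s + ω_n² gives ω_n² = 595 ⇒ ω_n = 24.4 rad/s, and ζ = 34.3/(2ω_n) = 0.703.

ζ ≈ 0.703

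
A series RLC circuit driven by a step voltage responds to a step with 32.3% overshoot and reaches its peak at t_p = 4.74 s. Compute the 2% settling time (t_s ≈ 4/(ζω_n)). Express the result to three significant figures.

t_s ≈ 16.8 s

From the overshoot, ζ = −ln(OS)/√(π²+ln²(OS)) = 0.338.
t_p = π/ω_d ⇒ ω_d = 0.663 rad/s; then ω_n = ω_d/√(1−ζ²) = 0.704 rad/s.
t_s ≈ 4/(ζω_n) = 4/(0.338·0.704) = 16.8 s.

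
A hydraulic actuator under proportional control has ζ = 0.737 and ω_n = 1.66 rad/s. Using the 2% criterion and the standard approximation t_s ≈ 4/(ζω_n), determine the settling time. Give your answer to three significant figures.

t_s ≈ 4/(ζω_n) = 4/(0.737 × 1.66) = 3.27 s.

t_s ≈ 3.27 s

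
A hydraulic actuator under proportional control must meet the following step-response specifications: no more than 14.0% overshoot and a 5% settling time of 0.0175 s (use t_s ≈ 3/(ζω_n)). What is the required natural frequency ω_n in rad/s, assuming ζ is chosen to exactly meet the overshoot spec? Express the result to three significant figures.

ω_n ≈ 323 rad/s

Inverting the overshoot relation: ζ = |ln 0.140|/√(π² + ln²0.140) = 0.531.
Then ω_n = 3/(ζ t_s) = 3/(0.531 × 0.0175) = 323 rad/s.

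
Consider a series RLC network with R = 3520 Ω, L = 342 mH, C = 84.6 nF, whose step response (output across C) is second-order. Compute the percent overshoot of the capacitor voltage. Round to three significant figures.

For a series RLC circuit (capacitor voltage as output), ω_n = 1/√(LC) = 1/√(342 mH · 84.6 nF) = 5880 rad/s.
ζ = (R/2)·√(C/L) = (3520/2)·√(84.6 nF/342 mH) = 0.875.
%OS = 100 e^{−πζ/√(1−ζ²)} with ζ = 0.875 gives 0.339%.

%OS ≈ 0.339%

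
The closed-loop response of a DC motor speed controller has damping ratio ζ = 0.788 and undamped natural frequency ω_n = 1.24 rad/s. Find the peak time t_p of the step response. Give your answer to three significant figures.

The damped frequency is ω_d = ω_n√(1−ζ²) = 1.24·√(1−0.621) = 0.763 rad/s.
Peak time t_p = π/ω_d = π/0.763 = 4.12 s.

t_p ≈ 4.12 s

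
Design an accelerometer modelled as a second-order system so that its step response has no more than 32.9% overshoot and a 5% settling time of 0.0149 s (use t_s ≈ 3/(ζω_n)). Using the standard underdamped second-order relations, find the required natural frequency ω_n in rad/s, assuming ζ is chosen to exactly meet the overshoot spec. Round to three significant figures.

ω_n ≈ 604 rad/s

Inverting the overshoot relation: ζ = |ln 0.329|/√(π² + ln²0.329) = 0.334.
From t_s ≈ 3/(ζω_n): ω_n = 3/(ζ·t_s) = 3/(0.334·0.0149) = 604 rad/s.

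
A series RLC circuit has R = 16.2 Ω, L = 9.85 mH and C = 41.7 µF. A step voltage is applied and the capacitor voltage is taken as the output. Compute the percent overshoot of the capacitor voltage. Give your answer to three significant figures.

%OS ≈ 14.3%

For a series RLC circuit (capacitor voltage as output), ω_n = 1/√(LC) = 1/√(9.85 mH · 41.7 µF) = 1560 rad/s.
ζ = (R/2)·√(C/L) = (16.2/2)·√(41.7 µF/9.85 mH) = 0.527.
Overshoot: exp(−π·0.527/√(1−0.527²)) = 0.143, i.e. 14.3%.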